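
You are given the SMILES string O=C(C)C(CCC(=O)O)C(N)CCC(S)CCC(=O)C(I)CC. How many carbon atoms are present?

16

Count every carbon token in the SMILES (each C, including those in ring-closure positions and inside branches).
Carbon count: 16.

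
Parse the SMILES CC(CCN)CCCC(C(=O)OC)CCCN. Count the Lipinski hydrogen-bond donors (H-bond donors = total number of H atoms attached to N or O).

Donors: find every N or O and count the H atoms it carries.
  atom 5 (N): bond orders sum to 1 → 2 H
  atom 11 (O): bond orders sum to 2 → 0 H
  atom 12 (O): bond orders sum to 2 → 0 H
  atom 17 (N): bond orders sum to 1 → 2 H
Lipinski HBD = 4.

4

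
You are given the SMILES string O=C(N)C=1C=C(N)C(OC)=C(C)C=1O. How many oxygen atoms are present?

3

Scan the SMILES for O atoms (remember two-letter symbols like Cl and Br are single atoms).
Oxygen count: 3.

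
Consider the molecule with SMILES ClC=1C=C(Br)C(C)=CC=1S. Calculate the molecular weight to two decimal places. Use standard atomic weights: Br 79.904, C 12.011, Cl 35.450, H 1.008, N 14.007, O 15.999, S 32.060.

237.54 g/mol

First, the molecular formula is C7H6BrClS (counting implicit H from valence).
  Br: 1 × 79.904 = 79.904
  C: 7 × 12.011 = 84.077
  Cl: 1 × 35.450 = 35.450
  H: 6 × 1.008 = 6.048
  S: 1 × 32.060 = 32.060
Sum: 1×79.904 + 7×12.011 + 1×35.450 + 6×1.008 + 1×32.060 = 237.539 → 237.54 g/mol.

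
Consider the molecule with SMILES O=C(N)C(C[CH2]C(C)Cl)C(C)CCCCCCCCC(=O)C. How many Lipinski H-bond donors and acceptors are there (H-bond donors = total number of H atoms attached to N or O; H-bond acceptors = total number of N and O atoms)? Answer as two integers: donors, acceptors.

Donors: find every N or O and count the H atoms it carries.
  atom 1 (O): bond orders sum to 2 → 0 H
  atom 3 (N): bond orders sum to 1 → 2 H
  atom 21 (O): bond orders sum to 2 → 0 H
Lipinski HBD = 2.
Acceptors: N atoms = 1, O atoms = 2 → HBA = 3.

2, 3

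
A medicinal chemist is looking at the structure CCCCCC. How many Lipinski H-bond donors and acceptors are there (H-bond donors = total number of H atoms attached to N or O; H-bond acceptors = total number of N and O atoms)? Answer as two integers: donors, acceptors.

0, 0

Donors: find every N or O and count the H atoms it carries.
  (no N or O atoms present)
Lipinski HBD = 0.
Acceptors: N atoms = 0, O atoms = 0 → HBA = 0.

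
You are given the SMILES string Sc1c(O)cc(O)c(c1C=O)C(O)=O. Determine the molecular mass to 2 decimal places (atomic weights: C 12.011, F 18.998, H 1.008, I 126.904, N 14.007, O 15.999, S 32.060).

214.19 g/mol

First, the molecular formula is C8H6O5S (counting implicit H from valence).
  C: 8 × 12.011 = 96.088
  H: 6 × 1.008 = 6.048
  O: 5 × 15.999 = 79.995
  S: 1 × 32.060 = 32.060
Sum: 8×12.011 + 6×1.008 + 5×15.999 + 1×32.060 = 214.191 → 214.19 g/mol.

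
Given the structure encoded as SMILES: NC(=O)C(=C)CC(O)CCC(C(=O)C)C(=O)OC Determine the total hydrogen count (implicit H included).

19

Walk through each heavy atom and fill implicit hydrogens from standard valence (C 4, N 3, O 2, S 2, halogen 1):
  atom 1: N, bond orders sum to 1 (valence 3) → 2 H
  atom 2: C, bond orders sum to 4 (valence 4) → 0 H
  atom 3: O, bond orders sum to 2 (valence 2) → 0 H
  atom 4: C, bond orders sum to 4 (valence 4) → 0 H
  atom 5: C, bond orders sum to 2 (valence 4) → 2 H
  atom 6: C, bond orders sum to 2 (valence 4) → 2 H
  atom 7: C, bond orders sum to 3 (valence 4) → 1 H
  atom 8: O, bond orders sum to 1 (valence 2) → 1 H
  atom 9: C, bond orders sum to 2 (valence 4) → 2 H
  atom 10: C, bond orders sum to 2 (valence 4) → 2 H
  atom 11: C, bond orders sum to 3 (valence 4) → 1 H
  atom 12: C, bond orders sum to 4 (valence 4) → 0 H
  atom 13: O, bond orders sum to 2 (valence 2) → 0 H
  atom 14: C, bond orders sum to 1 (valence 4) → 3 H
  atom 15: C, bond orders sum to 4 (valence 4) → 0 H
  atom 16: O, bond orders sum to 2 (valence 2) → 0 H
  atom 17: O, bond orders sum to 2 (valence 2) → 0 H
  atom 18: C, bond orders sum to 1 (valence 4) → 3 H
Total hydrogens: 19.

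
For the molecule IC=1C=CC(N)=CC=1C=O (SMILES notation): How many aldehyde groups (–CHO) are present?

1

The aldehyde motif appears at heavy-atom position 9 in the SMILES.
Other groups present: 1 primary amine.
Aldehyde count: 1.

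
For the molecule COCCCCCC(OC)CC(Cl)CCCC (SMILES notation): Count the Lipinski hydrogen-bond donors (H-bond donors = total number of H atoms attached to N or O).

0

Donors: find every N or O and count the H atoms it carries.
  atom 2 (O): bond orders sum to 2 → 0 H
  atom 9 (O): bond orders sum to 2 → 0 H
Lipinski HBD = 0.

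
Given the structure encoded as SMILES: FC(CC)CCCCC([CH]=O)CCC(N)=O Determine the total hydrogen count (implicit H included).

22

Walk through each heavy atom and fill implicit hydrogens from standard valence (C 4, N 3, O 2, S 2, halogen 1):
  atom 1: F (halogen, monovalent) → 0 H
  atom 2: C, bond orders sum to 3 (valence 4) → 1 H
  atom 3: C, bond orders sum to 2 (valence 4) → 2 H
  atom 4: C, bond orders sum to 1 (valence 4) → 3 H
  atom 5: C, bond orders sum to 2 (valence 4) → 2 H
  atom 6: C, bond orders sum to 2 (valence 4) → 2 H
  atom 7: C, bond orders sum to 2 (valence 4) → 2 H
  atom 8: C, bond orders sum to 2 (valence 4) → 2 H
  atom 9: C, bond orders sum to 3 (valence 4) → 1 H
  atom 10: C with explicit H count 1
  atom 11: O, bond orders sum to 2 (valence 2) → 0 H
  atom 12: C, bond orders sum to 2 (valence 4) → 2 H
  atom 13: C, bond orders sum to 2 (valence 4) → 2 H
  atom 14: C, bond orders sum to 4 (valence 4) → 0 H
  atom 15: N, bond orders sum to 1 (valence 3) → 2 H
  atom 16: O, bond orders sum to 2 (valence 2) → 0 H
Total hydrogens: 22.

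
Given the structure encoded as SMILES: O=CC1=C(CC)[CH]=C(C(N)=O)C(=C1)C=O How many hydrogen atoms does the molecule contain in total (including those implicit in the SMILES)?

11

Walk through each heavy atom and fill implicit hydrogens from standard valence (C 4, N 3, O 2, S 2, halogen 1):
  atom 1: O, bond orders sum to 2 (valence 2) → 0 H
  atom 2: C, bond orders sum to 3 (valence 4) → 1 H
  atom 3: C, bond orders sum to 4 (valence 4) → 0 H
  atom 4: C, bond orders sum to 4 (valence 4) → 0 H
  atom 5: C, bond orders sum to 2 (valence 4) → 2 H
  atom 6: C, bond orders sum to 1 (valence 4) → 3 H
  atom 7: C with explicit H count 1
  atom 8: C, bond orders sum to 4 (valence 4) → 0 H
  atom 9: C, bond orders sum to 4 (valence 4) → 0 H
  atom 10: N, bond orders sum to 1 (valence 3) → 2 H
  atom 11: O, bond orders sum to 2 (valence 2) → 0 H
  atom 12: C, bond orders sum to 4 (valence 4) → 0 H
  atom 13: C, bond orders sum to 3 (valence 4) → 1 H
  atom 14: C, bond orders sum to 3 (valence 4) → 1 H
  atom 15: O, bond orders sum to 2 (valence 2) → 0 H
Total hydrogens: 11.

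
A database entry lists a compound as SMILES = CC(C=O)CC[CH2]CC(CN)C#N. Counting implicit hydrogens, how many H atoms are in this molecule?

18

Walk through each heavy atom and fill implicit hydrogens from standard valence (C 4, N 3, O 2, S 2, halogen 1):
  atom 1: C, bond orders sum to 1 (valence 4) → 3 H
  atom 2: C, bond orders sum to 3 (valence 4) → 1 H
  atom 3: C, bond orders sum to 3 (valence 4) → 1 H
  atom 4: O, bond orders sum to 2 (valence 2) → 0 H
  atom 5: C, bond orders sum to 2 (valence 4) → 2 H
  atom 6: C, bond orders sum to 2 (valence 4) → 2 H
  atom 7: C with explicit H count 2
  atom 8: C, bond orders sum to 2 (valence 4) → 2 H
  atom 9: C, bond orders sum to 3 (valence 4) → 1 H
  atom 10: C, bond orders sum to 2 (valence 4) → 2 H
  atom 11: N, bond orders sum to 1 (valence 3) → 2 H
  atom 12: C, bond orders sum to 4 (valence 4) → 0 H
  atom 13: N, bond orders sum to 3 (valence 3) → 0 H
Total hydrogens: 18.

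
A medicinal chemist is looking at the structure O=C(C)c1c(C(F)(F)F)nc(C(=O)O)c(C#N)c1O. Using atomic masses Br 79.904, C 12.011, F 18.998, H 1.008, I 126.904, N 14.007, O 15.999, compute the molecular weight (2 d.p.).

274.15 g/mol

First, the molecular formula is C10H5F3N2O4 (counting implicit H from valence).
  C: 10 × 12.011 = 120.110
  F: 3 × 18.998 = 56.994
  H: 5 × 1.008 = 5.040
  N: 2 × 14.007 = 28.014
  O: 4 × 15.999 = 63.996
Sum: 10×12.011 + 3×18.998 + 5×1.008 + 2×14.007 + 4×15.999 = 274.154 → 274.15 g/mol.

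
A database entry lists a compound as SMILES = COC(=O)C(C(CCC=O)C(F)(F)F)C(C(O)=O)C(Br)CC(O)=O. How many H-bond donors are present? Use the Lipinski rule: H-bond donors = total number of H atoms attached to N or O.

Donors: find every N or O and count the H atoms it carries.
  atom 2 (O): bond orders sum to 2 → 0 H
  atom 4 (O): bond orders sum to 2 → 0 H
  atom 10 (O): bond orders sum to 2 → 0 H
  atom 17 (O): bond orders sum to 1 → 1 H
  atom 18 (O): bond orders sum to 2 → 0 H
  atom 23 (O): bond orders sum to 1 → 1 H
  atom 24 (O): bond orders sum to 2 → 0 H
Lipinski HBD = 2.

2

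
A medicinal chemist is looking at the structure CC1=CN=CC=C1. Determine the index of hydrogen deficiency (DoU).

4

Degree of unsaturation = (number of rings) + (number of π bonds).
Ring closures in the SMILES: 1.
π bonds: 3 double bonds (each 1 DoU) → 3 DoU from unsaturation.
Total DoU = 1 + 3 = 4.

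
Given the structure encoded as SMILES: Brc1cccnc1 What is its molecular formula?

Walk through each heavy atom and fill implicit hydrogens from standard valence (C 4, N 3, O 2, S 2, halogen 1); for lowercase aromatic atoms, an aromatic c carries 1 H when it has two neighbours and 0 H with three, and aromatic n carries 0 H:
  atom 1: Br (halogen, monovalent) → 0 H
  atom 2: aromatic c, 3 neighbours → 0 H
  atom 3: aromatic c, 2 neighbours → 1 H
  atom 4: aromatic c, 2 neighbours → 1 H
  atom 5: aromatic c, 2 neighbours → 1 H
  atom 6: aromatic n, 2 neighbours → 0 H
  atom 7: aromatic c, 2 neighbours → 1 H
Totals → C:5, H:4, Br:1, N:1.
In Hill order: C5H4BrN.

C5H4BrN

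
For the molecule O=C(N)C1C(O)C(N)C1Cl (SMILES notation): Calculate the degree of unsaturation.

2

Degree of unsaturation = (number of rings) + (number of π bonds).
Ring closures in the SMILES: 1.
π bonds: 1 double bond (each 1 DoU) → 1 DoU from unsaturation.
Total DoU = 1 + 1 = 2.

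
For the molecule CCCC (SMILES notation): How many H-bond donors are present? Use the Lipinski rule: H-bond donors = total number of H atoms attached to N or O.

0

Donors: find every N or O and count the H atoms it carries.
  (no N or O atoms present)
Lipinski HBD = 0.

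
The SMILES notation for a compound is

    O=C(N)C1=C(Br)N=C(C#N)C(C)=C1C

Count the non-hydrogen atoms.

14

Every atom symbol written in the SMILES (organic subset) is one heavy atom; implicit H are not written.
Heavy atoms by element → Br:1, C:9, N:3, O:1.
Total: 14.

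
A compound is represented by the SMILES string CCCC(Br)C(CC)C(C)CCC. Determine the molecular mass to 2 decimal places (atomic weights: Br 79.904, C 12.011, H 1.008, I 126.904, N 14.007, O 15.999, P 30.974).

First, the molecular formula is C12H25Br (counting implicit H from valence).
  Br: 1 × 79.904 = 79.904
  C: 12 × 12.011 = 144.132
  H: 25 × 1.008 = 25.200
Sum: 1×79.904 + 12×12.011 + 25×1.008 = 249.236 → 249.24 g/mol.

249.24 g/mol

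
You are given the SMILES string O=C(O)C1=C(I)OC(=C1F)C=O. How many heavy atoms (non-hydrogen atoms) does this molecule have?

Every atom symbol written in the SMILES (organic subset) is one heavy atom; implicit H are not written.
Heavy atoms by element → C:6, F:1, I:1, O:4.
Total: 12.

12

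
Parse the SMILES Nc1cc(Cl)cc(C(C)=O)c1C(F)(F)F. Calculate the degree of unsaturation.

Molecular formula: C9H7ClF3NO.
DoU = (2C + 2 + N − H − X) / 2, where X is the halogen count and O/S are ignored.
    = (2·9 + 2 + 1 − 7 − 4) / 2 = 10 / 2 = 5.

5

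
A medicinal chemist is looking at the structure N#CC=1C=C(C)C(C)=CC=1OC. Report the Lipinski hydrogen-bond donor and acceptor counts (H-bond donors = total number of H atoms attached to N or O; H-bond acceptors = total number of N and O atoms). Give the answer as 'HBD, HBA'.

0, 2

Donors: find every N or O and count the H atoms it carries.
  atom 1 (N): bond orders sum to 3 → 0 H
  atom 11 (O): bond orders sum to 2 → 0 H
Lipinski HBD = 0.
Acceptors: N atoms = 1, O atoms = 1 → HBA = 2.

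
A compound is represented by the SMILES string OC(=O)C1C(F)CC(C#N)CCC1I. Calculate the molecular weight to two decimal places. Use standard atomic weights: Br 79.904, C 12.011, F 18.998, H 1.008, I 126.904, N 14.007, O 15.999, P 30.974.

311.09 g/mol

First, the molecular formula is C9H11FINO2 (counting implicit H from valence).
  C: 9 × 12.011 = 108.099
  F: 1 × 18.998 = 18.998
  H: 11 × 1.008 = 11.088
  I: 1 × 126.904 = 126.904
  N: 1 × 14.007 = 14.007
  O: 2 × 15.999 = 31.998
Sum: 9×12.011 + 1×18.998 + 11×1.008 + 1×126.904 + 1×14.007 + 2×15.999 = 311.094 → 311.09 g/mol.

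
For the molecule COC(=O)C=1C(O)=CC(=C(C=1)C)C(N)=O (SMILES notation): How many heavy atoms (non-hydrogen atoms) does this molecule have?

Every atom symbol written in the SMILES (organic subset) is one heavy atom; implicit H are not written.
Heavy atoms by element → C:10, N:1, O:4.
Total: 15.

15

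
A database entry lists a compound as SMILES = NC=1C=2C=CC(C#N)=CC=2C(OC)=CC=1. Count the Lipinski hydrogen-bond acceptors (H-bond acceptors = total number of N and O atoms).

N atoms: 2; O atoms: 1.
Lipinski HBA = 2 + 1 = 3.

3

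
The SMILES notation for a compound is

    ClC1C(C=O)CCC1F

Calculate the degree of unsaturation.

2

Molecular formula: C6H8ClFO.
DoU = (2C + 2 + N − H − X) / 2, where X is the halogen count and O/S are ignored.
    = (2·6 + 2 + 0 − 8 − 2) / 2 = 4 / 2 = 2.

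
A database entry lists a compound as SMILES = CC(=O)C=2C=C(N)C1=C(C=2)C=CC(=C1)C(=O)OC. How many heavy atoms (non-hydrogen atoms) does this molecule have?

Every atom symbol written in the SMILES (organic subset) is one heavy atom; implicit H are not written.
Heavy atoms by element → C:14, N:1, O:3.
Total: 18.

18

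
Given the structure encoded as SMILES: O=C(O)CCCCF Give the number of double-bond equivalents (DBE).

1

Degree of unsaturation = (number of rings) + (number of π bonds).
Ring closures in the SMILES: 0.
π bonds: 1 double bond (each 1 DoU) → 1 DoU from unsaturation.
Total DoU = 0 + 1 = 1.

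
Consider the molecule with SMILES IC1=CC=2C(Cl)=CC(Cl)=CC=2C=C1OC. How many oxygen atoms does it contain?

1

Scan the SMILES for O atoms (remember two-letter symbols like Cl and Br are single atoms).
Oxygen count: 1.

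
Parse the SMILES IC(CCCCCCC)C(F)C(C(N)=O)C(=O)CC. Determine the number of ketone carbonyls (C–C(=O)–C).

1

The ketone motif appears at heavy-atom position 16 in the SMILES.
Other groups present: 1 amide.
Ketone count: 1.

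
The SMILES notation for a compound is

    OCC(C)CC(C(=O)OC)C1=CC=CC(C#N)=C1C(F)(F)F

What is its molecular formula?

Walk through each heavy atom and fill implicit hydrogens from standard valence (C 4, N 3, O 2, S 2, halogen 1):
  atom 1: O, bond orders sum to 1 (valence 2) → 1 H
  atom 2: C, bond orders sum to 2 (valence 4) → 2 H
  atom 3: C, bond orders sum to 3 (valence 4) → 1 H
  atom 4: C, bond orders sum to 1 (valence 4) → 3 H
  atom 5: C, bond orders sum to 2 (valence 4) → 2 H
  atom 6: C, bond orders sum to 3 (valence 4) → 1 H
  atom 7: C, bond orders sum to 4 (valence 4) → 0 H
  atom 8: O, bond orders sum to 2 (valence 2) → 0 H
  atom 9: O, bond orders sum to 2 (valence 2) → 0 H
  atom 10: C, bond orders sum to 1 (valence 4) → 3 H
  atom 11: C, bond orders sum to 4 (valence 4) → 0 H
  atom 12: C, bond orders sum to 3 (valence 4) → 1 H
  atom 13: C, bond orders sum to 3 (valence 4) → 1 H
  atom 14: C, bond orders sum to 3 (valence 4) → 1 H
  atom 15: C, bond orders sum to 4 (valence 4) → 0 H
  atom 16: C, bond orders sum to 4 (valence 4) → 0 H
  atom 17: N, bond orders sum to 3 (valence 3) → 0 H
  atom 18: C, bond orders sum to 4 (valence 4) → 0 H
  atom 19: C, bond orders sum to 4 (valence 4) → 0 H
  atom 20: F (halogen, monovalent) → 0 H
  atom 21: F (halogen, monovalent) → 0 H
  atom 22: F (halogen, monovalent) → 0 H
Totals → C:15, H:16, F:3, N:1, O:3.

C15H16F3NO3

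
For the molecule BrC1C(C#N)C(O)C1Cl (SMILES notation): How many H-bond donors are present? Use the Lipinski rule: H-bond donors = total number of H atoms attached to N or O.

1

Donors: find every N or O and count the H atoms it carries.
  atom 5 (N): bond orders sum to 3 → 0 H
  atom 7 (O): bond orders sum to 1 → 1 H
Lipinski HBD = 1.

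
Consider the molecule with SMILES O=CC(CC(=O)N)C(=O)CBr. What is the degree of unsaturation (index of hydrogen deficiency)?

Molecular formula: C6H8BrNO3.
DoU = (2C + 2 + N − H − X) / 2, where X is the halogen count and O/S are ignored.
    = (2·6 + 2 + 1 − 8 − 1) / 2 = 6 / 2 = 3.

3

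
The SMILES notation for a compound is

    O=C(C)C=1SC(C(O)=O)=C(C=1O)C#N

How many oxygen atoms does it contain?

Scan the SMILES for O atoms (remember two-letter symbols like Cl and Br are single atoms).
Oxygen count: 4.

4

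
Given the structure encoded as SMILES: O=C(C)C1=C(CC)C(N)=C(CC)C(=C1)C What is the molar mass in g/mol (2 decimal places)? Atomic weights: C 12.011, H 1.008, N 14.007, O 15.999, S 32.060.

First, the molecular formula is C13H19NO (counting implicit H from valence).
  C: 13 × 12.011 = 156.143
  H: 19 × 1.008 = 19.152
  N: 1 × 14.007 = 14.007
  O: 1 × 15.999 = 15.999
Sum: 13×12.011 + 19×1.008 + 1×14.007 + 1×15.999 = 205.301 → 205.30 g/mol.

205.30 g/mol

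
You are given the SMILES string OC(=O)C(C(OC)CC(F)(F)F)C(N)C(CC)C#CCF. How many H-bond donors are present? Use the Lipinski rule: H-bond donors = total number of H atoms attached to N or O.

Donors: find every N or O and count the H atoms it carries.
  atom 1 (O): bond orders sum to 1 → 1 H
  atom 3 (O): bond orders sum to 2 → 0 H
  atom 6 (O): bond orders sum to 2 → 0 H
  atom 14 (N): bond orders sum to 1 → 2 H
Lipinski HBD = 3.

3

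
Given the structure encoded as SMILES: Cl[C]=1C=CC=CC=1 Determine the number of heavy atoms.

Every atom symbol written in the SMILES (organic subset) is one heavy atom; implicit H are not written.
Heavy atoms by element → C:6, Cl:1.
Total: 7.

7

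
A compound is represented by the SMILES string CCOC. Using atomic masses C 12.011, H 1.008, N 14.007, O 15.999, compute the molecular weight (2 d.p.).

60.10 g/mol

First, the molecular formula is C3H8O (counting implicit H from valence).
  C: 3 × 12.011 = 36.033
  H: 8 × 1.008 = 8.064
  O: 1 × 15.999 = 15.999
Sum: 3×12.011 + 8×1.008 + 1×15.999 = 60.096 → 60.10 g/mol.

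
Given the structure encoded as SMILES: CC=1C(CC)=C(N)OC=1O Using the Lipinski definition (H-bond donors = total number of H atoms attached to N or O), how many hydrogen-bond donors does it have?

3

Donors: find every N or O and count the H atoms it carries.
  atom 7 (N): bond orders sum to 1 → 2 H
  atom 8 (O): bond orders sum to 2 → 0 H
  atom 10 (O): bond orders sum to 1 → 1 H
Lipinski HBD = 3.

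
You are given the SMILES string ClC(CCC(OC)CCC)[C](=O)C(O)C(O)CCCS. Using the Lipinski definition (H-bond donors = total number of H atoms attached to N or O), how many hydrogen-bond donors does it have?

Donors: find every N or O and count the H atoms it carries.
  atom 6 (O): bond orders sum to 2 → 0 H
  atom 12 (O): bond orders sum to 2 → 0 H
  atom 14 (O): bond orders sum to 1 → 1 H
  atom 16 (O): bond orders sum to 1 → 1 H
Lipinski HBD = 2.

2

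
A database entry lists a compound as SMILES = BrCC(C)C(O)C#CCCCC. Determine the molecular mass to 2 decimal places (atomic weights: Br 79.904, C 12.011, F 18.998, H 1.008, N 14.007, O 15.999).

First, the molecular formula is C10H17BrO (counting implicit H from valence).
  Br: 1 × 79.904 = 79.904
  C: 10 × 12.011 = 120.110
  H: 17 × 1.008 = 17.136
  O: 1 × 15.999 = 15.999
Sum: 1×79.904 + 10×12.011 + 17×1.008 + 1×15.999 = 233.149 → 233.15 g/mol.

233.15 g/mol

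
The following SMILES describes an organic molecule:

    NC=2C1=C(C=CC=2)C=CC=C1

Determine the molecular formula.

C10H9N

Walk through each heavy atom and fill implicit hydrogens from standard valence (C 4, N 3, O 2, S 2, halogen 1):
  atom 1: N, bond orders sum to 1 (valence 3) → 2 H
  atom 2: C, bond orders sum to 4 (valence 4) → 0 H
  atom 3: C, bond orders sum to 4 (valence 4) → 0 H
  atom 4: C, bond orders sum to 4 (valence 4) → 0 H
  atom 5: C, bond orders sum to 3 (valence 4) → 1 H
  atom 6: C, bond orders sum to 3 (valence 4) → 1 H
  atom 7: C, bond orders sum to 3 (valence 4) → 1 H
  atom 8: C, bond orders sum to 3 (valence 4) → 1 H
  atom 9: C, bond orders sum to 3 (valence 4) → 1 H
  atom 10: C, bond orders sum to 3 (valence 4) → 1 H
  atom 11: C, bond orders sum to 3 (valence 4) → 1 H
Totals → C:10, H:9, N:1.
In Hill order: C10H9N.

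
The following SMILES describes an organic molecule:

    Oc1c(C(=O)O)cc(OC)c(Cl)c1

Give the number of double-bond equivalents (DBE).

Molecular formula: C8H7ClO4.
DoU = (2C + 2 + N − H − X) / 2, where X is the halogen count and O/S are ignored.
    = (2·8 + 2 + 0 − 7 − 1) / 2 = 10 / 2 = 5.

5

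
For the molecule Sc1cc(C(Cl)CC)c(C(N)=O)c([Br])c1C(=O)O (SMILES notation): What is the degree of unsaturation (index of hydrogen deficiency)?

6

Molecular formula: C11H11BrClNO3S.
DoU = (2C + 2 + N − H − X) / 2, where X is the halogen count and O/S are ignored.
    = (2·11 + 2 + 1 − 11 − 2) / 2 = 12 / 2 = 6.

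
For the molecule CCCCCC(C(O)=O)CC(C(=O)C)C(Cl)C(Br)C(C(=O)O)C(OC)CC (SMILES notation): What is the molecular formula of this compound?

Walk through each heavy atom and fill implicit hydrogens from standard valence (C 4, N 3, O 2, S 2, halogen 1):
  atom 1: C, bond orders sum to 1 (valence 4) → 3 H
  atom 2: C, bond orders sum to 2 (valence 4) → 2 H
  atom 3: C, bond orders sum to 2 (valence 4) → 2 H
  atom 4: C, bond orders sum to 2 (valence 4) → 2 H
  atom 5: C, bond orders sum to 2 (valence 4) → 2 H
  atom 6: C, bond orders sum to 3 (valence 4) → 1 H
  atom 7: C, bond orders sum to 4 (valence 4) → 0 H
  atom 8: O, bond orders sum to 1 (valence 2) → 1 H
  atom 9: O, bond orders sum to 2 (valence 2) → 0 H
  atom 10: C, bond orders sum to 2 (valence 4) → 2 H
  atom 11: C, bond orders sum to 3 (valence 4) → 1 H
  atom 12: C, bond orders sum to 4 (valence 4) → 0 H
  atom 13: O, bond orders sum to 2 (valence 2) → 0 H
  atom 14: C, bond orders sum to 1 (valence 4) → 3 H
  atom 15: C, bond orders sum to 3 (valence 4) → 1 H
  atom 16: Cl (halogen, monovalent) → 0 H
  atom 17: C, bond orders sum to 3 (valence 4) → 1 H
  atom 18: Br (halogen, monovalent) → 0 H
  atom 19: C, bond orders sum to 3 (valence 4) → 1 H
  atom 20: C, bond orders sum to 4 (valence 4) → 0 H
  atom 21: O, bond orders sum to 2 (valence 2) → 0 H
  atom 22: O, bond orders sum to 1 (valence 2) → 1 H
  atom 23: C, bond orders sum to 3 (valence 4) → 1 H
  atom 24: O, bond orders sum to 2 (valence 2) → 0 H
  atom 25: C, bond orders sum to 1 (valence 4) → 3 H
  atom 26: C, bond orders sum to 2 (valence 4) → 2 H
  atom 27: C, bond orders sum to 1 (valence 4) → 3 H
Totals → C:19, H:32, Br:1, Cl:1, O:6.
In Hill order: C19H32BrClO6.

C19H32BrClO6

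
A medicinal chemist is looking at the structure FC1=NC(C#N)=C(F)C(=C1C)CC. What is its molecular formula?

C9H8F2N2

Walk through each heavy atom and fill implicit hydrogens from standard valence (C 4, N 3, O 2, S 2, halogen 1):
  atom 1: F (halogen, monovalent) → 0 H
  atom 2: C, bond orders sum to 4 (valence 4) → 0 H
  atom 3: N, bond orders sum to 3 (valence 3) → 0 H
  atom 4: C, bond orders sum to 4 (valence 4) → 0 H
  atom 5: C, bond orders sum to 4 (valence 4) → 0 H
  atom 6: N, bond orders sum to 3 (valence 3) → 0 H
  atom 7: C, bond orders sum to 4 (valence 4) → 0 H
  atom 8: F (halogen, monovalent) → 0 H
  atom 9: C, bond orders sum to 4 (valence 4) → 0 H
  atom 10: C, bond orders sum to 4 (valence 4) → 0 H
  atom 11: C, bond orders sum to 1 (valence 4) → 3 H
  atom 12: C, bond orders sum to 2 (valence 4) → 2 H
  atom 13: C, bond orders sum to 1 (valence 4) → 3 H
Totals → C:9, H:8, F:2, N:2.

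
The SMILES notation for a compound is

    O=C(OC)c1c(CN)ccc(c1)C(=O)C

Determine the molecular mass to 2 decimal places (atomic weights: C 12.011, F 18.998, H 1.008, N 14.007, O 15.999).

First, the molecular formula is C11H13NO3 (counting implicit H from valence).
  C: 11 × 12.011 = 132.121
  H: 13 × 1.008 = 13.104
  N: 1 × 14.007 = 14.007
  O: 3 × 15.999 = 47.997
Sum: 11×12.011 + 13×1.008 + 1×14.007 + 3×15.999 = 207.229 → 207.23 g/mol.

207.23 g/mol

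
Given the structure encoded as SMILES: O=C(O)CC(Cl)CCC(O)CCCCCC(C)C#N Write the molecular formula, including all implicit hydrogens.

C14H24ClNO3

Walk through each heavy atom and fill implicit hydrogens from standard valence (C 4, N 3, O 2, S 2, halogen 1):
  atom 1: O, bond orders sum to 2 (valence 2) → 0 H
  atom 2: C, bond orders sum to 4 (valence 4) → 0 H
  atom 3: O, bond orders sum to 1 (valence 2) → 1 H
  atom 4: C, bond orders sum to 2 (valence 4) → 2 H
  atom 5: C, bond orders sum to 3 (valence 4) → 1 H
  atom 6: Cl (halogen, monovalent) → 0 H
  atom 7: C, bond orders sum to 2 (valence 4) → 2 H
  atom 8: C, bond orders sum to 2 (valence 4) → 2 H
  atom 9: C, bond orders sum to 3 (valence 4) → 1 H
  atom 10: O, bond orders sum to 1 (valence 2) → 1 H
  atom 11: C, bond orders sum to 2 (valence 4) → 2 H
  atom 12: C, bond orders sum to 2 (valence 4) → 2 H
  atom 13: C, bond orders sum to 2 (valence 4) → 2 H
  atom 14: C, bond orders sum to 2 (valence 4) → 2 H
  atom 15: C, bond orders sum to 2 (valence 4) → 2 H
  atom 16: C, bond orders sum to 3 (valence 4) → 1 H
  atom 17: C, bond orders sum to 1 (valence 4) → 3 H
  atom 18: C, bond orders sum to 4 (valence 4) → 0 H
  atom 19: N, bond orders sum to 3 (valence 3) → 0 H
Totals → C:14, H:24, Cl:1, N:1, O:3.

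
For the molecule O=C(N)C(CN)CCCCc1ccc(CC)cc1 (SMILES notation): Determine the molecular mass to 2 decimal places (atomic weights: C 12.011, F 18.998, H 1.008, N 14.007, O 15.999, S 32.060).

First, the molecular formula is C15H24N2O (counting implicit H from valence).
  C: 15 × 12.011 = 180.165
  H: 24 × 1.008 = 24.192
  N: 2 × 14.007 = 28.014
  O: 1 × 15.999 = 15.999
Sum: 15×12.011 + 24×1.008 + 2×14.007 + 1×15.999 = 248.370 → 248.37 g/mol.

248.37 g/mol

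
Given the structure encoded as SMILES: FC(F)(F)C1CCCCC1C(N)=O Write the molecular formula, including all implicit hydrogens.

C8H12F3NO

Walk through each heavy atom and fill implicit hydrogens from standard valence (C 4, N 3, O 2, S 2, halogen 1):
  atom 1: F (halogen, monovalent) → 0 H
  atom 2: C, bond orders sum to 4 (valence 4) → 0 H
  atom 3: F (halogen, monovalent) → 0 H
  atom 4: F (halogen, monovalent) → 0 H
  atom 5: C, bond orders sum to 3 (valence 4) → 1 H
  atom 6: C, bond orders sum to 2 (valence 4) → 2 H
  atom 7: C, bond orders sum to 2 (valence 4) → 2 H
  atom 8: C, bond orders sum to 2 (valence 4) → 2 H
  atom 9: C, bond orders sum to 2 (valence 4) → 2 H
  atom 10: C, bond orders sum to 3 (valence 4) → 1 H
  atom 11: C, bond orders sum to 4 (valence 4) → 0 H
  atom 12: N, bond orders sum to 1 (valence 3) → 2 H
  atom 13: O, bond orders sum to 2 (valence 2) → 0 H
Totals → C:8, H:12, F:3, N:1, O:1.
In Hill order: C8H12F3NO.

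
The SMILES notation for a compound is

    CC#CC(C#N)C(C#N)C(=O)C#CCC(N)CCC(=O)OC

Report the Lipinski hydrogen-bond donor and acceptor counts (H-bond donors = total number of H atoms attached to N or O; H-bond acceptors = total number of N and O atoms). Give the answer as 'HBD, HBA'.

Donors: find every N or O and count the H atoms it carries.
  atom 6 (N): bond orders sum to 3 → 0 H
  atom 9 (N): bond orders sum to 3 → 0 H
  atom 11 (O): bond orders sum to 2 → 0 H
  atom 16 (N): bond orders sum to 1 → 2 H
  atom 20 (O): bond orders sum to 2 → 0 H
  atom 21 (O): bond orders sum to 2 → 0 H
Lipinski HBD = 2.
Acceptors: N atoms = 3, O atoms = 3 → HBA = 6.

2, 6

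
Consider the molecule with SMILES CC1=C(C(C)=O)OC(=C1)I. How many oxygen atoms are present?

Scan the SMILES for O atoms (remember two-letter symbols like Cl and Br are single atoms).
Oxygen count: 2.

2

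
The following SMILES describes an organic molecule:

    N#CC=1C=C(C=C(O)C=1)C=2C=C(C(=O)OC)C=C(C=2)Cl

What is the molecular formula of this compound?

C15H10ClNO3

Walk through each heavy atom and fill implicit hydrogens from standard valence (C 4, N 3, O 2, S 2, halogen 1):
  atom 1: N, bond orders sum to 3 (valence 3) → 0 H
  atom 2: C, bond orders sum to 4 (valence 4) → 0 H
  atom 3: C, bond orders sum to 4 (valence 4) → 0 H
  atom 4: C, bond orders sum to 3 (valence 4) → 1 H
  atom 5: C, bond orders sum to 4 (valence 4) → 0 H
  atom 6: C, bond orders sum to 3 (valence 4) → 1 H
  atom 7: C, bond orders sum to 4 (valence 4) → 0 H
  atom 8: O, bond orders sum to 1 (valence 2) → 1 H
  atom 9: C, bond orders sum to 3 (valence 4) → 1 H
  atom 10: C, bond orders sum to 4 (valence 4) → 0 H
  atom 11: C, bond orders sum to 3 (valence 4) → 1 H
  atom 12: C, bond orders sum to 4 (valence 4) → 0 H
  atom 13: C, bond orders sum to 4 (valence 4) → 0 H
  atom 14: O, bond orders sum to 2 (valence 2) → 0 H
  atom 15: O, bond orders sum to 2 (valence 2) → 0 H
  atom 16: C, bond orders sum to 1 (valence 4) → 3 H
  atom 17: C, bond orders sum to 3 (valence 4) → 1 H
  atom 18: C, bond orders sum to 4 (valence 4) → 0 H
  atom 19: C, bond orders sum to 3 (valence 4) → 1 H
  atom 20: Cl (halogen, monovalent) → 0 H
Totals → C:15, H:10, Cl:1, N:1, O:3.
In Hill order: C15H10ClNO3.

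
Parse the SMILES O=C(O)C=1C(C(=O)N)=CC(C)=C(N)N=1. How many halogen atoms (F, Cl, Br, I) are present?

0

Scan the SMILES for the halogen motif — none present.
Groups that are present: 1 amide, 1 carboxylic acid, 1 primary amine.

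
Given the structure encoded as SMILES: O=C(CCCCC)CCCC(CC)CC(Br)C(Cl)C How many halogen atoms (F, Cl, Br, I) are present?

Halogen atoms appear at heavy-atom positions 16, 18 (1×Br, 1×Cl).
Other groups present: 1 ketone.
Halogen count: 2.

2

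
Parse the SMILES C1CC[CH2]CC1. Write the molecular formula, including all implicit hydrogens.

Walk through each heavy atom and fill implicit hydrogens from standard valence (C 4, N 3, O 2, S 2, halogen 1):
  atom 1: C, bond orders sum to 2 (valence 4) → 2 H
  atom 2: C, bond orders sum to 2 (valence 4) → 2 H
  atom 3: C, bond orders sum to 2 (valence 4) → 2 H
  atom 4: C with explicit H count 2
  atom 5: C, bond orders sum to 2 (valence 4) → 2 H
  atom 6: C, bond orders sum to 2 (valence 4) → 2 H
Totals → C:6, H:12.
In Hill order: C6H12.

C6H12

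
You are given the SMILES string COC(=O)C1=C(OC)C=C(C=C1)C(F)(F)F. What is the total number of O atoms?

Scan the SMILES for O atoms (remember two-letter symbols like Cl and Br are single atoms).
Oxygen count: 3.

3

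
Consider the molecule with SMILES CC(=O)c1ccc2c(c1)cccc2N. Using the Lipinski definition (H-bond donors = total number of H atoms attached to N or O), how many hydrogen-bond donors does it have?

2

Donors: find every N or O and count the H atoms it carries.
  atom 3 (O): bond orders sum to 2 → 0 H
  atom 14 (N): bond orders sum to 1 → 2 H
Lipinski HBD = 2.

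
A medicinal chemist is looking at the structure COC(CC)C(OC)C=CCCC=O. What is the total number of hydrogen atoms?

20

Walk through each heavy atom and fill implicit hydrogens from standard valence (C 4, N 3, O 2, S 2, halogen 1):
  atom 1: C, bond orders sum to 1 (valence 4) → 3 H
  atom 2: O, bond orders sum to 2 (valence 2) → 0 H
  atom 3: C, bond orders sum to 3 (valence 4) → 1 H
  atom 4: C, bond orders sum to 2 (valence 4) → 2 H
  atom 5: C, bond orders sum to 1 (valence 4) → 3 H
  atom 6: C, bond orders sum to 3 (valence 4) → 1 H
  atom 7: O, bond orders sum to 2 (valence 2) → 0 H
  atom 8: C, bond orders sum to 1 (valence 4) → 3 H
  atom 9: C, bond orders sum to 3 (valence 4) → 1 H
  atom 10: C, bond orders sum to 3 (valence 4) → 1 H
  atom 11: C, bond orders sum to 2 (valence 4) → 2 H
  atom 12: C, bond orders sum to 2 (valence 4) → 2 H
  atom 13: C, bond orders sum to 3 (valence 4) → 1 H
  atom 14: O, bond orders sum to 2 (valence 2) → 0 H
Total hydrogens: 20.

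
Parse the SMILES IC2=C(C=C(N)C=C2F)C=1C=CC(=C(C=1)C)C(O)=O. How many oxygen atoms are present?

Scan the SMILES for O atoms (remember two-letter symbols like Cl and Br are single atoms).
Oxygen count: 2.

2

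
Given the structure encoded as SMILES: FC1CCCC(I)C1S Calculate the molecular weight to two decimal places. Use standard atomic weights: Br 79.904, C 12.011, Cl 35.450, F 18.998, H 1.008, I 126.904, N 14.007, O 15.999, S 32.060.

260.11 g/mol

First, the molecular formula is C6H10FIS (counting implicit H from valence).
  C: 6 × 12.011 = 72.066
  F: 1 × 18.998 = 18.998
  H: 10 × 1.008 = 10.080
  I: 1 × 126.904 = 126.904
  S: 1 × 32.060 = 32.060
Sum: 6×12.011 + 1×18.998 + 10×1.008 + 1×126.904 + 1×32.060 = 260.108 → 260.11 g/mol.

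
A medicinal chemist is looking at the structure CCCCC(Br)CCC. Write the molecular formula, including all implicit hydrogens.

C8H17Br

Walk through each heavy atom and fill implicit hydrogens from standard valence (C 4, N 3, O 2, S 2, halogen 1):
  atom 1: C, bond orders sum to 1 (valence 4) → 3 H
  atom 2: C, bond orders sum to 2 (valence 4) → 2 H
  atom 3: C, bond orders sum to 2 (valence 4) → 2 H
  atom 4: C, bond orders sum to 2 (valence 4) → 2 H
  atom 5: C, bond orders sum to 3 (valence 4) → 1 H
  atom 6: Br (halogen, monovalent) → 0 H
  atom 7: C, bond orders sum to 2 (valence 4) → 2 H
  atom 8: C, bond orders sum to 2 (valence 4) → 2 H
  atom 9: C, bond orders sum to 1 (valence 4) → 3 H
Totals → C:8, H:17, Br:1.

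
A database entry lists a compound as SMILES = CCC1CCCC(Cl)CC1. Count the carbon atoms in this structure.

9

Count every carbon token in the SMILES (each C, including those in ring-closure positions and inside branches).
Carbon count: 9.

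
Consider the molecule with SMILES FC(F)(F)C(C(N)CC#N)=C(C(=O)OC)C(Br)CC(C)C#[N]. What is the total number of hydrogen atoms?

Walk through each heavy atom and fill implicit hydrogens from standard valence (C 4, N 3, O 2, S 2, halogen 1):
  atom 1: F (halogen, monovalent) → 0 H
  atom 2: C, bond orders sum to 4 (valence 4) → 0 H
  atom 3: F (halogen, monovalent) → 0 H
  atom 4: F (halogen, monovalent) → 0 H
  atom 5: C, bond orders sum to 4 (valence 4) → 0 H
  atom 6: C, bond orders sum to 3 (valence 4) → 1 H
  atom 7: N, bond orders sum to 1 (valence 3) → 2 H
  atom 8: C, bond orders sum to 2 (valence 4) → 2 H
  atom 9: C, bond orders sum to 4 (valence 4) → 0 H
  atom 10: N, bond orders sum to 3 (valence 3) → 0 H
  atom 11: C, bond orders sum to 4 (valence 4) → 0 H
  atom 12: C, bond orders sum to 4 (valence 4) → 0 H
  atom 13: O, bond orders sum to 2 (valence 2) → 0 H
  atom 14: O, bond orders sum to 2 (valence 2) → 0 H
  atom 15: C, bond orders sum to 1 (valence 4) → 3 H
  atom 16: C, bond orders sum to 3 (valence 4) → 1 H
  atom 17: Br (halogen, monovalent) → 0 H
  atom 18: C, bond orders sum to 2 (valence 4) → 2 H
  atom 19: C, bond orders sum to 3 (valence 4) → 1 H
  atom 20: C, bond orders sum to 1 (valence 4) → 3 H
  atom 21: C, bond orders sum to 4 (valence 4) → 0 H
  atom 22: N with explicit H count 0
Total hydrogens: 15.

15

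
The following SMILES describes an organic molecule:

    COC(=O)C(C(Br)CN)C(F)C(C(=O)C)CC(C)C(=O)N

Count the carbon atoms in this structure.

13

Count every carbon token in the SMILES (each C, including those in ring-closure positions and inside branches).
Carbon count: 13.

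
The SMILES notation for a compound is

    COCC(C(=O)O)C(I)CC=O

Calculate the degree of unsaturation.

Degree of unsaturation = (number of rings) + (number of π bonds).
Ring closures in the SMILES: 0.
π bonds: 2 double bonds (each 1 DoU) → 2 DoU from unsaturation.
Total DoU = 0 + 2 = 2.

2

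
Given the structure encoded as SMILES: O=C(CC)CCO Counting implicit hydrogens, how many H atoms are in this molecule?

10

Walk through each heavy atom and fill implicit hydrogens from standard valence (C 4, N 3, O 2, S 2, halogen 1):
  atom 1: O, bond orders sum to 2 (valence 2) → 0 H
  atom 2: C, bond orders sum to 4 (valence 4) → 0 H
  atom 3: C, bond orders sum to 2 (valence 4) → 2 H
  atom 4: C, bond orders sum to 1 (valence 4) → 3 H
  atom 5: C, bond orders sum to 2 (valence 4) → 2 H
  atom 6: C, bond orders sum to 2 (valence 4) → 2 H
  atom 7: O, bond orders sum to 1 (valence 2) → 1 H
Total hydrogens: 10.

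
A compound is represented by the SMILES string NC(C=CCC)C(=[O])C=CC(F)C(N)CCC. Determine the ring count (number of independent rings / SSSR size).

In SMILES, each pair of matching ring-closure digits denotes one ring-closing bond; the number of such bonds equals the number of independent rings.
Ring-closure bonds here: 0.

0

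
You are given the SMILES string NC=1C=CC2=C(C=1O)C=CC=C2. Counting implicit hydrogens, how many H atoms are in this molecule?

Walk through each heavy atom and fill implicit hydrogens from standard valence (C 4, N 3, O 2, S 2, halogen 1):
  atom 1: N, bond orders sum to 1 (valence 3) → 2 H
  atom 2: C, bond orders sum to 4 (valence 4) → 0 H
  atom 3: C, bond orders sum to 3 (valence 4) → 1 H
  atom 4: C, bond orders sum to 3 (valence 4) → 1 H
  atom 5: C, bond orders sum to 4 (valence 4) → 0 H
  atom 6: C, bond orders sum to 4 (valence 4) → 0 H
  atom 7: C, bond orders sum to 4 (valence 4) → 0 H
  atom 8: O, bond orders sum to 1 (valence 2) → 1 H
  atom 9: C, bond orders sum to 3 (valence 4) → 1 H
  atom 10: C, bond orders sum to 3 (valence 4) → 1 H
  atom 11: C, bond orders sum to 3 (valence 4) → 1 H
  atom 12: C, bond orders sum to 3 (valence 4) → 1 H
Total hydrogens: 9.

9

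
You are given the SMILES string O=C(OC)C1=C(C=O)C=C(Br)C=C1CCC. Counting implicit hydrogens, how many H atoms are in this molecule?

13

Walk through each heavy atom and fill implicit hydrogens from standard valence (C 4, N 3, O 2, S 2, halogen 1):
  atom 1: O, bond orders sum to 2 (valence 2) → 0 H
  atom 2: C, bond orders sum to 4 (valence 4) → 0 H
  atom 3: O, bond orders sum to 2 (valence 2) → 0 H
  atom 4: C, bond orders sum to 1 (valence 4) → 3 H
  atom 5: C, bond orders sum to 4 (valence 4) → 0 H
  atom 6: C, bond orders sum to 4 (valence 4) → 0 H
  atom 7: C, bond orders sum to 3 (valence 4) → 1 H
  atom 8: O, bond orders sum to 2 (valence 2) → 0 H
  atom 9: C, bond orders sum to 3 (valence 4) → 1 H
  atom 10: C, bond orders sum to 4 (valence 4) → 0 H
  atom 11: Br (halogen, monovalent) → 0 H
  atom 12: C, bond orders sum to 3 (valence 4) → 1 H
  atom 13: C, bond orders sum to 4 (valence 4) → 0 H
  atom 14: C, bond orders sum to 2 (valence 4) → 2 H
  atom 15: C, bond orders sum to 2 (valence 4) → 2 H
  atom 16: C, bond orders sum to 1 (valence 4) → 3 H
Total hydrogens: 13.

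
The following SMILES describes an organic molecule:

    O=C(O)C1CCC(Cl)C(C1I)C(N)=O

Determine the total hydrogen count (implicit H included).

Walk through each heavy atom and fill implicit hydrogens from standard valence (C 4, N 3, O 2, S 2, halogen 1):
  atom 1: O, bond orders sum to 2 (valence 2) → 0 H
  atom 2: C, bond orders sum to 4 (valence 4) → 0 H
  atom 3: O, bond orders sum to 1 (valence 2) → 1 H
  atom 4: C, bond orders sum to 3 (valence 4) → 1 H
  atom 5: C, bond orders sum to 2 (valence 4) → 2 H
  atom 6: C, bond orders sum to 2 (valence 4) → 2 H
  atom 7: C, bond orders sum to 3 (valence 4) → 1 H
  atom 8: Cl (halogen, monovalent) → 0 H
  atom 9: C, bond orders sum to 3 (valence 4) → 1 H
  atom 10: C, bond orders sum to 3 (valence 4) → 1 H
  atom 11: I (halogen, monovalent) → 0 H
  atom 12: C, bond orders sum to 4 (valence 4) → 0 H
  atom 13: N, bond orders sum to 1 (valence 3) → 2 H
  atom 14: O, bond orders sum to 2 (valence 2) → 0 H
Total hydrogens: 11.

11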